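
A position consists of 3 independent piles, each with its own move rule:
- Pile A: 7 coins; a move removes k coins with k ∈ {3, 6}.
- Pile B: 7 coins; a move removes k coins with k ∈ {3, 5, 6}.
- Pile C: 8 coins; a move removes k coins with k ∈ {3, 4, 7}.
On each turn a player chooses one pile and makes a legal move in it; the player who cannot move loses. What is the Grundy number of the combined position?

2

Grundy values for pile A (subtraction set {3, 6}):
g(0) = mex{} = 0
g(1) = mex{} = 0
g(2) = mex{} = 0
g(3) = mex{0} = 1
g(4) = mex{0} = 1
g(5) = mex{0} = 1
g(6) = mex{0,1} = 2
g(7) = mex{0,1} = 2
So g(7) = 2.
Grundy values for pile B (subtraction set {3, 5, 6}):
g(0) = mex{} = 0
g(1) = mex{} = 0
g(2) = mex{} = 0
g(3) = mex{0} = 1
g(4) = mex{0} = 1
g(5) = mex{0} = 1
g(6) = mex{0,1} = 2
g(7) = mex{0,1} = 2
So g(7) = 2.
For pile C, compute g(0), g(1), … with moves {3, 4, 7}:
g(0) = mex{} = 0
g(1) = mex{} = 0
g(2) = mex{} = 0
g(3) = mex{0} = 1
g(4) = mex{0} = 1
g(5) = mex{0} = 1
g(6) = mex{0,1} = 2
g(7) = mex{0,1} = 2
g(8) = mex{0,1} = 2
So g(8) = 2.
The value of a disjunctive sum is the nim-sum of the parts.
Combined value = 2 ⊕ 2 ⊕ 2 = 2.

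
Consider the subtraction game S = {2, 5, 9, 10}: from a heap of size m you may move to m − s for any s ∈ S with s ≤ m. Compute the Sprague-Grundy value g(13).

3

Compute g(0), g(1), … for moves {2, 5, 9, 10}:
g(0) = mex{} = 0
g(1) = mex{} = 0
g(2) = mex{0} = 1
g(3) = mex{0} = 1
g(4) = mex{1} = 0
g(5) = mex{0,1} = 2
g(6) = mex{0} = 1
g(7) = mex{1,2} = 0
g(8) = mex{1} = 0
g(9) = mex{0} = 1
g(10) = mex{0,2} = 1
g(11) = mex{0,1} = 2
g(12) = mex{0,1} = 2
g(13) = mex{0,1,2} = 3
So g(13) = 3.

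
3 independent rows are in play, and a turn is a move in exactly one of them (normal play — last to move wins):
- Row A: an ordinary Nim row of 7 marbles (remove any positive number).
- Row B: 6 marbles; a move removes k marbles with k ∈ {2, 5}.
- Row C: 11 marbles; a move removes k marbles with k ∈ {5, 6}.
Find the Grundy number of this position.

Row A is a plain Nim row of size 7, so its Grundy value is 7.
Grundy values for row B (subtraction set {2, 5}):
g(0) = mex{} = 0
g(1) = mex{} = 0
g(2) = mex{0} = 1
g(3) = mex{0} = 1
g(4) = mex{1} = 0
g(5) = mex{0,1} = 2
g(6) = mex{0} = 1
So g(6) = 1.
Grundy values for row C (subtraction set {5, 6}):
g(0) = mex{} = 0
g(1) = mex{} = 0
g(2) = mex{} = 0
g(3) = mex{} = 0
g(4) = mex{} = 0
g(5) = mex{0} = 1
g(6) = mex{0} = 1
g(7) = mex{0} = 1
g(8) = mex{0} = 1
g(9) = mex{0} = 1
g(10) = mex{0,1} = 2
g(11) = mex{1} = 0
So g(11) = 0.
The value of a disjunctive sum is the nim-sum of the parts.
Combined value = 7 XOR 1 XOR 0 = 6.

6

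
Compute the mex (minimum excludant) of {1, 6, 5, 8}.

0

0 is not in the set, so the mex is 0.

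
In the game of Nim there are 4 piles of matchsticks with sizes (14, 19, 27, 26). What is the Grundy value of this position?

Bitwise XOR of the heap sizes:
  01110  (14)
  10011  (19)
  11011  (27)
  11010  (26)
  -----
  11100  (28)

28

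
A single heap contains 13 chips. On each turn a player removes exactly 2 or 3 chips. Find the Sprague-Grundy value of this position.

1

Build the Grundy sequence with g(k) = mex{g(k−s) : s ∈ {2, 3}, s ≤ k}:
k:     0  1  2  3  4  5  6  7  8  9 10 11 12 13
g(k):  0  0  1  1  2  0  0  1  1  2  0  0  1  1
So g(13) = 1.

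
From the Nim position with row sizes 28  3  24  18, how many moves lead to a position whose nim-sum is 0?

Nim-sum: 28 XOR 3 XOR 24 XOR 18 = 21.
The overall nim-sum is X = 21. A row of size p has a winning move iff p XOR X < p (reduce it to p XOR X).
  28: 28 XOR 21 = 9 < 28 — winning move (to 9).
  3: 3 XOR 21 = 22 ≥ 3 — no move.
  24: 24 XOR 21 = 13 < 24 — winning move (to 13).
  18: 18 XOR 21 = 7 < 18 — winning move (to 7).
That gives 3 winning moves.

3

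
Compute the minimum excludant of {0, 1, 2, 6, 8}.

3

The values 0, 1, 2 are all present; 3 is the first non-negative integer missing from the set.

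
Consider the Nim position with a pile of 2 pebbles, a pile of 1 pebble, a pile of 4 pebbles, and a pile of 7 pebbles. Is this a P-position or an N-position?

Write each in binary and XOR column by column:
  010  (2)
  001  (1)
  100  (4)
  111  (7)
  ---
  000  (0)
The nim-sum is 0, so this is a P-position: the player to move is in a losing position under optimal play.

P-position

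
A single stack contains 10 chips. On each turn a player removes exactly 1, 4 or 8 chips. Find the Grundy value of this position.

Compute g(0), g(1), … for moves {1, 4, 8}:
g(0) = mex{} = 0
g(1) = mex{0} = 1
g(2) = mex{1} = 0
g(3) = mex{0} = 1
g(4) = mex{0,1} = 2
g(5) = mex{1,2} = 0
g(6) = mex{0} = 1
g(7) = mex{1} = 0
g(8) = mex{0,2} = 1
g(9) = mex{0,1} = 2
g(10) = mex{0,1,2} = 3
So g(10) = 3.

3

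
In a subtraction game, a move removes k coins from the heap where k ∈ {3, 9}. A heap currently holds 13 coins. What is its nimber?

0

Grundy values for subtraction set {3, 9}:
g(0) = mex{} = 0
g(1) = mex{} = 0
g(2) = mex{} = 0
g(3) = mex{0} = 1
g(4) = mex{0} = 1
g(5) = mex{0} = 1
g(6) = mex{1} = 0
g(7) = mex{1} = 0
g(8) = mex{1} = 0
g(9) = mex{0} = 1
g(10) = mex{0} = 1
g(11) = mex{0} = 1
g(12) = mex{1} = 0
g(13) = mex{1} = 0
So g(13) = 0.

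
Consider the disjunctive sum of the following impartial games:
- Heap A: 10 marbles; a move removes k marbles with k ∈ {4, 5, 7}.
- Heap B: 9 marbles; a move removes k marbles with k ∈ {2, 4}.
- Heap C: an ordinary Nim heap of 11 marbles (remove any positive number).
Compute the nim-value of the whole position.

8

Build the Grundy sequence for heap A with g(k) = mex{g(k−s) : s ∈ {4, 5, 7}, s ≤ k}:
g(0) = mex{} = 0
g(1) = mex{} = 0
g(2) = mex{} = 0
g(3) = mex{} = 0
g(4) = mex{0} = 1
g(5) = mex{0} = 1
g(6) = mex{0} = 1
g(7) = mex{0} = 1
g(8) = mex{0,1} = 2
g(9) = mex{0,1} = 2
g(10) = mex{0,1} = 2
So g(10) = 2.
Grundy values for heap B (subtraction set {2, 4}):
g(0) = mex{} = 0
g(1) = mex{} = 0
g(2) = mex{0} = 1
g(3) = mex{0} = 1
g(4) = mex{0,1} = 2
g(5) = mex{0,1} = 2
g(6) = mex{1,2} = 0
g(7) = mex{1,2} = 0
g(8) = mex{0,2} = 1
g(9) = mex{0,2} = 1
So g(9) = 1.
Heap C is a plain Nim heap of size 11, so its Grundy value is 11.
The value of a disjunctive sum is the nim-sum of the parts.
Combined value = 2 ⊕ 1 ⊕ 11 = 8.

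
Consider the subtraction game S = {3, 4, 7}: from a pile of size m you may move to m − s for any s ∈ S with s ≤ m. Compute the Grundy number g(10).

Grundy values for subtraction set {3, 4, 7}:
g(0) = mex{} = 0
g(1) = mex{} = 0
g(2) = mex{} = 0
g(3) = mex{0} = 1
g(4) = mex{0} = 1
g(5) = mex{0} = 1
g(6) = mex{0,1} = 2
g(7) = mex{0,1} = 2
g(8) = mex{0,1} = 2
g(9) = mex{0,1,2} = 3
g(10) = mex{1,2} = 0
So g(10) = 0.

0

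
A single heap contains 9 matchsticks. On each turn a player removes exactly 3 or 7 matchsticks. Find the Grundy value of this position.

1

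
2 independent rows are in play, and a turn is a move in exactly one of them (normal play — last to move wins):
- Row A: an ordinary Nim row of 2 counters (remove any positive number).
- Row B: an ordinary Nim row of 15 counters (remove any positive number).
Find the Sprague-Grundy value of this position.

13

Row A is a plain Nim row of size 2, so its Grundy value is 2.
Row B is a plain Nim row of size 15, so its Grundy value is 15.
By the Sprague-Grundy theorem, the Grundy value of a sum of independent games is the XOR of the component values.
Combined value = 2 ⊕ 15 = 13.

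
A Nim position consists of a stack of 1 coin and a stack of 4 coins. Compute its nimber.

Nim-sum: 1 ⊕ 4 = 5.

5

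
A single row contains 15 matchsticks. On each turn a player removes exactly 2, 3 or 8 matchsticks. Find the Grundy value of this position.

0

Compute g(0), g(1), … for moves {2, 3, 8}:
k:     0  1  2  3  4  5  6  7  8  9 10 11 12 13 14 15
g(k):  0  0  1  1  2  0  0  1  1  2  0  0  1  1  2  0
So g(15) = 0.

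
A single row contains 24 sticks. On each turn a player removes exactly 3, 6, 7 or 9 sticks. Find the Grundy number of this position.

0

Grundy values for subtraction set {3, 6, 7, 9}:
k:     0  1  2  3  4  5  6  7  8  9 10 11 12 13 14 15 16 17 18 19 20 21 22 23 24
g(k):  0  0  0  1  1  1  2  2  2  3  3  3  0  0  0  1  1  1  2  2  2  3  3  3  0
So g(24) = 0.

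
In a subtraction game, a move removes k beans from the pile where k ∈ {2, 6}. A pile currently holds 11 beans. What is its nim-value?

Compute g(0), g(1), … for moves {2, 6}:
g(0) = mex{} = 0
g(1) = mex{} = 0
g(2) = mex{0} = 1
g(3) = mex{0} = 1
g(4) = mex{1} = 0
g(5) = mex{1} = 0
g(6) = mex{0} = 1
g(7) = mex{0} = 1
g(8) = mex{1} = 0
g(9) = mex{1} = 0
g(10) = mex{0} = 1
g(11) = mex{0} = 1
So g(11) = 1.

1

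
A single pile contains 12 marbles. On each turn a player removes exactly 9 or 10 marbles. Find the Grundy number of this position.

1

Build the Grundy sequence with g(k) = mex{g(k−s) : s ∈ {9, 10}, s ≤ k}:
k:     0  1  2  3  4  5  6  7  8  9 10 11 12
g(k):  0  0  0  0  0  0  0  0  0  1  1  1  1
So g(12) = 1.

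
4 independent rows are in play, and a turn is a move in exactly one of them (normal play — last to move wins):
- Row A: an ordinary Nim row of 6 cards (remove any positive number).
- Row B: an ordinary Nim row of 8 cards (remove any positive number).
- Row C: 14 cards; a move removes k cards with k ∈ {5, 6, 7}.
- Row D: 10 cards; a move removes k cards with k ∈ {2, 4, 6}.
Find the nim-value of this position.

Row A is a plain Nim row of size 6, so its Grundy value is 6.
Row B is a plain Nim row of size 8, so its Grundy value is 8.
For row C, compute g(0), g(1), … with moves {5, 6, 7}:
k:     0  1  2  3  4  5  6  7  8  9 10 11 12 13 14
g(k):  0  0  0  0  0  1  1  1  1  1  2  2  0  0  0
So g(14) = 0.
Build the Grundy sequence for row D with g(k) = mex{g(k−s) : s ∈ {2, 4, 6}, s ≤ k}:
g(0) = mex{} = 0
g(1) = mex{} = 0
g(2) = mex{0} = 1
g(3) = mex{0} = 1
g(4) = mex{0,1} = 2
g(5) = mex{0,1} = 2
g(6) = mex{0,1,2} = 3
g(7) = mex{0,1,2} = 3
g(8) = mex{1,2,3} = 0
g(9) = mex{1,2,3} = 0
g(10) = mex{0,2,3} = 1
So g(10) = 1.
The value of a disjunctive sum is the nim-sum of the parts.
Combined value = 6 XOR 8 XOR 0 XOR 1 = 15.

15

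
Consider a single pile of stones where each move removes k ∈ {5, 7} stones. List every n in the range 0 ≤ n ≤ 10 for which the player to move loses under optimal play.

Build the Grundy sequence with g(k) = mex{g(k−s) : s ∈ {5, 7}, s ≤ k}:
k:     0  1  2  3  4  5  6  7  8  9 10
g(k):  0  0  0  0  0  1  1  1  1  1  2
The P-positions (g = 0) in 0..10 are 0, 1, 2, 3, 4.

0, 1, 2, 3, 4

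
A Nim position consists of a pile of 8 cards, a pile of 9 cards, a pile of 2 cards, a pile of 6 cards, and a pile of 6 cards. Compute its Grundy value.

3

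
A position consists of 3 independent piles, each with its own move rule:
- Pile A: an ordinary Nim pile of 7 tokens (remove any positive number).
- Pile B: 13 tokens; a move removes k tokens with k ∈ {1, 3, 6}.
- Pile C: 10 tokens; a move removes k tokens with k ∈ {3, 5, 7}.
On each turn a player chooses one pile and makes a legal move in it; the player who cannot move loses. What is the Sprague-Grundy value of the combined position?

Pile A is a plain Nim pile of size 7, so its Grundy value is 7.
For pile B, compute g(0), g(1), … with moves {1, 3, 6}:
k:     0  1  2  3  4  5  6  7  8  9 10 11 12 13
g(k):  0  1  0  1  0  1  2  3  2  0  1  0  1  0
So g(13) = 0.
Build the Grundy sequence for pile C with g(k) = mex{g(k−s) : s ∈ {3, 5, 7}, s ≤ k}:
g(0) = mex{} = 0
g(1) = mex{} = 0
g(2) = mex{} = 0
g(3) = mex{0} = 1
g(4) = mex{0} = 1
g(5) = mex{0} = 1
g(6) = mex{0,1} = 2
g(7) = mex{0,1} = 2
g(8) = mex{0,1} = 2
g(9) = mex{0,1,2} = 3
g(10) = mex{1,2} = 0
So g(10) = 0.
The value of a disjunctive sum is the nim-sum of the parts.
Combined value = 7 ⊕ 0 ⊕ 0 = 7.

7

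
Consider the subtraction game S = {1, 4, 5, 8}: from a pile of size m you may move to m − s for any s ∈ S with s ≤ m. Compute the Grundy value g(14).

3

Compute g(0), g(1), … for moves {1, 4, 5, 8}:
k:     0  1  2  3  4  5  6  7  8  9 10 11 12 13 14
g(k):  0  1  0  1  2  3  2  3  4  0  1  0  1  2  3
So g(14) = 3.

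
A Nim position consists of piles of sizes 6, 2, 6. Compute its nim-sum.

2

Nim-sum: 6 XOR 2 XOR 6 = 2.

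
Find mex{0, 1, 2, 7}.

The values 0, 1, 2 are all present; 3 is the first non-negative integer missing from the set.

3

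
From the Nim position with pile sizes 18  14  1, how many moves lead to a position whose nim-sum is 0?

Compute the nim-sum pairwise:
18 ⊕ 14 = 28
28 ⊕ 1 = 29
The overall nim-sum is X = 29. A pile of size p has a winning move iff p XOR X < p (reduce it to p XOR X).
  18: 18 XOR 29 = 15 < 18 — winning move (to 15).
  14: 14 XOR 29 = 19 ≥ 14 — no move.
  1: 1 XOR 29 = 28 ≥ 1 — no move.
That gives 1 winning move.

1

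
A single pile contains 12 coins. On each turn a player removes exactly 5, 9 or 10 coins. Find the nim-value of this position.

Build the Grundy sequence with g(k) = mex{g(k−s) : s ∈ {5, 9, 10}, s ≤ k}:
g(0) = mex{} = 0
g(1) = mex{} = 0
g(2) = mex{} = 0
g(3) = mex{} = 0
g(4) = mex{} = 0
g(5) = mex{0} = 1
g(6) = mex{0} = 1
g(7) = mex{0} = 1
g(8) = mex{0} = 1
g(9) = mex{0} = 1
g(10) = mex{0,1} = 2
g(11) = mex{0,1} = 2
g(12) = mex{0,1} = 2
So g(12) = 2.

2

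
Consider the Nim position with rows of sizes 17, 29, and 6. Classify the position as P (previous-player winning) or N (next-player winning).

N-position

In binary:
  10001  (17)
  11101  (29)
  00110  (6)
  -----
  01010  (10)
The nim-sum is 10 ≠ 0, so this is an N-position: the player to move can win.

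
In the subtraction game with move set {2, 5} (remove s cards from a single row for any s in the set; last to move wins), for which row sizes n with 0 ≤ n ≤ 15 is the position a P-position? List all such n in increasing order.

0, 1, 4, 7, 8, 11, 14, 15

Build the Grundy sequence with g(k) = mex{g(k−s) : s ∈ {2, 5}, s ≤ k}:
k:     0  1  2  3  4  5  6  7  8  9 10 11 12 13 14 15
g(k):  0  0  1  1  0  2  1  0  0  1  1  0  2  1  0  0
The P-positions (g = 0) in 0..15 are 0, 1, 4, 7, 8, 11, 14, 15.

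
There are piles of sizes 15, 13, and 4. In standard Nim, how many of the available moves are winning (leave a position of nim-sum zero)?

Nim-sum: 15 ^ 13 ^ 4 = 6.
The overall nim-sum is X = 6. A pile of size p has a winning move iff p XOR X < p (reduce it to p XOR X).
  15: 15 XOR 6 = 9 < 15 — winning move (to 9).
  13: 13 XOR 6 = 11 < 13 — winning move (to 11).
  4: 4 XOR 6 = 2 < 4 — winning move (to 2).
That gives 3 winning moves.

3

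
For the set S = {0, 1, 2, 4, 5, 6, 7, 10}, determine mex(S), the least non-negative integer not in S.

The values 0, 1, 2 are all present; 3 is the first non-negative integer missing from the set.

3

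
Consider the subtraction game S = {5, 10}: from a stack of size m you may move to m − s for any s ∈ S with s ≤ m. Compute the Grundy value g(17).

Grundy values for subtraction set {5, 10}:
k:     0  1  2  3  4  5  6  7  8  9 10 11 12 13 14 15 16 17
g(k):  0  0  0  0  0  1  1  1  1  1  2  2  2  2  2  0  0  0
So g(17) = 0.

0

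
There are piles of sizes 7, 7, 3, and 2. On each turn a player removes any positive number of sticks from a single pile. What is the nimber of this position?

1

Compute the nim-sum pairwise:
7 ⊕ 7 = 0
0 ⊕ 3 = 3
3 ⊕ 2 = 1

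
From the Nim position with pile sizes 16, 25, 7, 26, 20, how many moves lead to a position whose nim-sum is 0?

0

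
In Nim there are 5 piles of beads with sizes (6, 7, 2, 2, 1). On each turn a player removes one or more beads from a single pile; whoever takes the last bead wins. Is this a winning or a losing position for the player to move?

Losing position

In binary:
  110  (6)
  111  (7)
  010  (2)
  010  (2)
  001  (1)
  ---
  000  (0)
The nim-sum is 0, so this is a P-position: the player to move is in a losing position under optimal play.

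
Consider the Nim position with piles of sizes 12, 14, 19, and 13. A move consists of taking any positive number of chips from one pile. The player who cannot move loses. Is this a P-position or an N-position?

N-position

In binary:
  01100  (12)
  01110  (14)
  10011  (19)
  01101  (13)
  -----
  11100  (28)
The nim-sum is 28 ≠ 0, so this is an N-position: the player to move can win.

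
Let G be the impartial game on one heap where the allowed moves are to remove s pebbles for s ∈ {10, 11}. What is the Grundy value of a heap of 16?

1

Compute g(0), g(1), … for moves {10, 11}:
k:     0  1  2  3  4  5  6  7  8  9 10 11 12 13 14 15 16
g(k):  0  0  0  0  0  0  0  0  0  0  1  1  1  1  1  1  1
So g(16) = 1.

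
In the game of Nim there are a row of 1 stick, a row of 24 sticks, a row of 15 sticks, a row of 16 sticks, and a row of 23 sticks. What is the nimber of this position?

17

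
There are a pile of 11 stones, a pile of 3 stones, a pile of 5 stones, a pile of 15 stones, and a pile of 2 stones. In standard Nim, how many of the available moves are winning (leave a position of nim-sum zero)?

Write each in binary and XOR column by column:
  1011  (11)
  0011  (3)
  0101  (5)
  1111  (15)
  0010  (2)
  ----
  0000  (0)
The nim-sum is already 0, so every move leaves a nonzero nim-sum — there are no winning moves.

0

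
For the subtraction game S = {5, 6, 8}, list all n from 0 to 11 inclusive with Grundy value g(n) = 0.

Grundy values for subtraction set {5, 6, 8}:
k:     0  1  2  3  4  5  6  7  8  9 10 11
g(k):  0  0  0  0  0  1  1  1  1  1  2  2
The P-positions (g = 0) in 0..11 are 0, 1, 2, 3, 4.

0, 1, 2, 3, 4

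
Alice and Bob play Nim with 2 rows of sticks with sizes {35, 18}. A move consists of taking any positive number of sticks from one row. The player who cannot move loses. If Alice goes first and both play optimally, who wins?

Alice wins

Compute the nim-sum pairwise:
35 ^ 18 = 49
The nim-sum is 49 ≠ 0, so this is an N-position: the player to move can win; Alice has a winning move.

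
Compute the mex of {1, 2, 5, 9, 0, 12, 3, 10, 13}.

4

The values 0, 1, 2, 3 are all present; 4 is the first non-negative integer missing from the set.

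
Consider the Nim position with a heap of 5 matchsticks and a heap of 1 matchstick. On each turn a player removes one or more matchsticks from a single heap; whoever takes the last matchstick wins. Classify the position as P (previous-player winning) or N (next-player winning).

N-position

Nim-sum: 5 XOR 1 = 4.
The nim-sum is 4 ≠ 0, so this is an N-position: the player to move can win.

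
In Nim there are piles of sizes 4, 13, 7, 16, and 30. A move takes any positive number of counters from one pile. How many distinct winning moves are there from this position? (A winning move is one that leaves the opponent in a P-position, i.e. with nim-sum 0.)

Write each in binary and XOR column by column:
  00100  (4)
  01101  (13)
  00111  (7)
  10000  (16)
  11110  (30)
  -----
  00000  (0)
The nim-sum is already 0, so every move leaves a nonzero nim-sum — there are no winning moves.

0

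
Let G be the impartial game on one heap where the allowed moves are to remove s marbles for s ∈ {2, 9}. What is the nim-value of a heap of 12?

0

Compute g(0), g(1), … for moves {2, 9}:
k:     0  1  2  3  4  5  6  7  8  9 10 11 12
g(k):  0  0  1  1  0  0  1  1  0  2  1  0  0
So g(12) = 0.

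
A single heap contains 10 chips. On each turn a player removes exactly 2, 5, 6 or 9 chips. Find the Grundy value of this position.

Build the Grundy sequence with g(k) = mex{g(k−s) : s ∈ {2, 5, 6, 9}, s ≤ k}:
g(0) = mex{} = 0
g(1) = mex{} = 0
g(2) = mex{0} = 1
g(3) = mex{0} = 1
g(4) = mex{1} = 0
g(5) = mex{0,1} = 2
g(6) = mex{0} = 1
g(7) = mex{0,1,2} = 3
g(8) = mex{1} = 0
g(9) = mex{0,1,3} = 2
g(10) = mex{0,2} = 1
So g(10) = 1.

1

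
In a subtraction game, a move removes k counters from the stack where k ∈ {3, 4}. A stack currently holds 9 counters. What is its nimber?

0

Build the Grundy sequence with g(k) = mex{g(k−s) : s ∈ {3, 4}, s ≤ k}:
g(0) = mex{} = 0
g(1) = mex{} = 0
g(2) = mex{} = 0
g(3) = mex{0} = 1
g(4) = mex{0} = 1
g(5) = mex{0} = 1
g(6) = mex{0,1} = 2
g(7) = mex{1} = 0
g(8) = mex{1} = 0
g(9) = mex{1,2} = 0
So g(9) = 0.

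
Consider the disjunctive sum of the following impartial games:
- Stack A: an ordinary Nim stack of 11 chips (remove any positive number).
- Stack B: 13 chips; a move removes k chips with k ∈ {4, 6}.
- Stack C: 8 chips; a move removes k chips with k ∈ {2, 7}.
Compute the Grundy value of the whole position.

Stack A is a plain Nim stack of size 11, so its Grundy value is 11.
For stack B, compute g(0), g(1), … with moves {4, 6}:
g(0) = mex{} = 0
g(1) = mex{} = 0
g(2) = mex{} = 0
g(3) = mex{} = 0
g(4) = mex{0} = 1
g(5) = mex{0} = 1
g(6) = mex{0} = 1
g(7) = mex{0} = 1
g(8) = mex{0,1} = 2
g(9) = mex{0,1} = 2
g(10) = mex{1} = 0
g(11) = mex{1} = 0
g(12) = mex{1,2} = 0
g(13) = mex{1,2} = 0
So g(13) = 0.
For stack C, compute g(0), g(1), … with moves {2, 7}:
k:     0  1  2  3  4  5  6  7  8
g(k):  0  0  1  1  0  0  1  1  2
So g(8) = 2.
The value of a disjunctive sum is the nim-sum of the parts.
Combined value = 11 ⊕ 0 ⊕ 2 = 9.

9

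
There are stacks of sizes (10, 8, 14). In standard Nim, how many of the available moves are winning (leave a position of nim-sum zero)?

3

Nim-sum: 10 XOR 8 XOR 14 = 12.
The overall nim-sum is X = 12. A stack of size p has a winning move iff p XOR X < p (reduce it to p XOR X).
  10: 10 XOR 12 = 6 < 10 — winning move (to 6).
  8: 8 XOR 12 = 4 < 8 — winning move (to 4).
  14: 14 XOR 12 = 2 < 14 — winning move (to 2).
That gives 3 winning moves.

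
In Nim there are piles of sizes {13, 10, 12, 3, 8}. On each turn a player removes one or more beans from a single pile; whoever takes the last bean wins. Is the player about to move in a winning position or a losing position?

Losing position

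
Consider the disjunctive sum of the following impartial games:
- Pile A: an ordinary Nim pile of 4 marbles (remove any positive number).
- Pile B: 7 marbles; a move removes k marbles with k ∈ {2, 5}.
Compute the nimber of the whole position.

Pile A is a plain Nim pile of size 4, so its Grundy value is 4.
For pile B, compute g(0), g(1), … with moves {2, 5}:
g(0) = mex{} = 0
g(1) = mex{} = 0
g(2) = mex{0} = 1
g(3) = mex{0} = 1
g(4) = mex{1} = 0
g(5) = mex{0,1} = 2
g(6) = mex{0} = 1
g(7) = mex{1,2} = 0
So g(7) = 0.
The value of a disjunctive sum is the nim-sum of the parts.
Combined value = 4 ⊕ 0 = 4.

4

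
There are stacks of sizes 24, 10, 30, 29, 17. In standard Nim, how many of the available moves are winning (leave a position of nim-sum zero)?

Bitwise XOR of the heap sizes:
  11000  (24)
  01010  (10)
  11110  (30)
  11101  (29)
  10001  (17)
  -----
  00000  (0)
The nim-sum is already 0, so every move leaves a nonzero nim-sum — there are no winning moves.

0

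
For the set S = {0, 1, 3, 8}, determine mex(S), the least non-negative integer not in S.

2

The values 0, 1 are all present; 2 is the first non-negative integer missing from the set.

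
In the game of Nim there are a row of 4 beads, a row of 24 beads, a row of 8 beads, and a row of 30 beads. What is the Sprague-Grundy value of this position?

Bitwise XOR of the heap sizes:
  00100  (4)
  11000  (24)
  01000  (8)
  11110  (30)
  -----
  01010  (10)

10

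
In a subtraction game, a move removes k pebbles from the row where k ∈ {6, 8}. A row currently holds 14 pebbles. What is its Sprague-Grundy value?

Grundy values for subtraction set {6, 8}:
g(0) = mex{} = 0
g(1) = mex{} = 0
g(2) = mex{} = 0
g(3) = mex{} = 0
g(4) = mex{} = 0
g(5) = mex{} = 0
g(6) = mex{0} = 1
g(7) = mex{0} = 1
g(8) = mex{0} = 1
g(9) = mex{0} = 1
g(10) = mex{0} = 1
g(11) = mex{0} = 1
g(12) = mex{0,1} = 2
g(13) = mex{0,1} = 2
g(14) = mex{1} = 0
So g(14) = 0.

0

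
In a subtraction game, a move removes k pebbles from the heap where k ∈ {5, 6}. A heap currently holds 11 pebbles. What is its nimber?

0

Build the Grundy sequence with g(k) = mex{g(k−s) : s ∈ {5, 6}, s ≤ k}:
g(0) = mex{} = 0
g(1) = mex{} = 0
g(2) = mex{} = 0
g(3) = mex{} = 0
g(4) = mex{} = 0
g(5) = mex{0} = 1
g(6) = mex{0} = 1
g(7) = mex{0} = 1
g(8) = mex{0} = 1
g(9) = mex{0} = 1
g(10) = mex{0,1} = 2
g(11) = mex{1} = 0
So g(11) = 0.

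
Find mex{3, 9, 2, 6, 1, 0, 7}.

4

The values 0, 1, 2, 3 are all present; 4 is the first non-negative integer missing from the set.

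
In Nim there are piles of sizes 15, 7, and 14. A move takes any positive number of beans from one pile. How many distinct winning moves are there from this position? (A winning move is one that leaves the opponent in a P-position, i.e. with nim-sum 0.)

3

Compute the nim-sum pairwise:
15 ⊕ 7 = 8
8 ⊕ 14 = 6
The overall nim-sum is X = 6. A pile of size p has a winning move iff p XOR X < p (reduce it to p XOR X).
  15: 15 XOR 6 = 9 < 15 — winning move (to 9).
  7: 7 XOR 6 = 1 < 7 — winning move (to 1).
  14: 14 XOR 6 = 8 < 14 — winning move (to 8).
That gives 3 winning moves.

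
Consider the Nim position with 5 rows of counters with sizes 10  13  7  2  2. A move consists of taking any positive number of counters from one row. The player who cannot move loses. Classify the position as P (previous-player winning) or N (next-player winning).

P-position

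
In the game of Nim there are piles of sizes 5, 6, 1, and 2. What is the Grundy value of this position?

0

Compute the nim-sum pairwise:
5 XOR 6 = 3
3 XOR 1 = 2
2 XOR 2 = 0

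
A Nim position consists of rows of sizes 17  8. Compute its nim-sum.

25

Compute the nim-sum pairwise:
17 ⊕ 8 = 25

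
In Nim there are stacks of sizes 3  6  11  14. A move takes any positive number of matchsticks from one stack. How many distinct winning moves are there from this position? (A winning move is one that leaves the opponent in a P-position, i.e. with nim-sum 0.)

Compute the nim-sum pairwise:
3 ^ 6 = 5
5 ^ 11 = 14
14 ^ 14 = 0
The nim-sum is already 0, so every move leaves a nonzero nim-sum — there are no winning moves.

0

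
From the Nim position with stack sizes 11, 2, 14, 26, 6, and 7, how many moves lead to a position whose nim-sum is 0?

1

Nim-sum: 11 ⊕ 2 ⊕ 14 ⊕ 26 ⊕ 6 ⊕ 7 = 28.
The overall nim-sum is X = 28. A stack of size p has a winning move iff p XOR X < p (reduce it to p XOR X).
  11: 11 XOR 28 = 23 ≥ 11 — no move.
  2: 2 XOR 28 = 30 ≥ 2 — no move.
  14: 14 XOR 28 = 18 ≥ 14 — no move.
  26: 26 XOR 28 = 6 < 26 — winning move (to 6).
  6: 6 XOR 28 = 26 ≥ 6 — no move.
  7: 7 XOR 28 = 27 ≥ 7 — no move.
That gives 1 winning move.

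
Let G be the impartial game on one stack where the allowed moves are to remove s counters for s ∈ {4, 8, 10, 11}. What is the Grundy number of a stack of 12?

3

Build the Grundy sequence with g(k) = mex{g(k−s) : s ∈ {4, 8, 10, 11}, s ≤ k}:
k:     0  1  2  3  4  5  6  7  8  9 10 11 12
g(k):  0  0  0  0  1  1  1  1  2  2  2  2  3
So g(12) = 3.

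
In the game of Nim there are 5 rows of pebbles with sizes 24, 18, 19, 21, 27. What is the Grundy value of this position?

23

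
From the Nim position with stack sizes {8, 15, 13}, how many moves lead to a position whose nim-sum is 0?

Write each in binary and XOR column by column:
  1000  (8)
  1111  (15)
  1101  (13)
  ----
  1010  (10)
The overall nim-sum is X = 10. A stack of size p has a winning move iff p XOR X < p (reduce it to p XOR X).
  8: 8 XOR 10 = 2 < 8 — winning move (to 2).
  15: 15 XOR 10 = 5 < 15 — winning move (to 5).
  13: 13 XOR 10 = 7 < 13 — winning move (to 7).
That gives 3 winning moves.

3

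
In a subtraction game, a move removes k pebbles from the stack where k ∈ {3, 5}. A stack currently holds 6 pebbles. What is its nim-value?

Grundy values for subtraction set {3, 5}:
k:     0  1  2  3  4  5  6
g(k):  0  0  0  1  1  1  2
So g(6) = 2.

2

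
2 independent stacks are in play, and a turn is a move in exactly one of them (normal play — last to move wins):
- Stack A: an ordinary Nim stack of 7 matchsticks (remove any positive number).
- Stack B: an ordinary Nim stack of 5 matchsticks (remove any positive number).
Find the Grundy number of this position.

Stack A is a plain Nim stack of size 7, so its Grundy value is 7.
Stack B is a plain Nim stack of size 5, so its Grundy value is 5.
The value of a disjunctive sum is the nim-sum of the parts.
Combined value = 7 ⊕ 5 = 2.

2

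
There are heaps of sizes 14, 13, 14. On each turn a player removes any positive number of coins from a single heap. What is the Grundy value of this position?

13

Nim-sum: 14 ^ 13 ^ 14 = 13.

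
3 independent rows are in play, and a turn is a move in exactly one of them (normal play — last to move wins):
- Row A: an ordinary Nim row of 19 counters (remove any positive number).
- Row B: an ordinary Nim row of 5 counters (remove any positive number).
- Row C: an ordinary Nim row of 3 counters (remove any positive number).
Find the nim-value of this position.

Row A is a plain Nim row of size 19, so its Grundy value is 19.
Row B is a plain Nim row of size 5, so its Grundy value is 5.
Row C is a plain Nim row of size 3, so its Grundy value is 3.
The value of a disjunctive sum is the nim-sum of the parts.
Combined value = 19 XOR 5 XOR 3 = 21.

21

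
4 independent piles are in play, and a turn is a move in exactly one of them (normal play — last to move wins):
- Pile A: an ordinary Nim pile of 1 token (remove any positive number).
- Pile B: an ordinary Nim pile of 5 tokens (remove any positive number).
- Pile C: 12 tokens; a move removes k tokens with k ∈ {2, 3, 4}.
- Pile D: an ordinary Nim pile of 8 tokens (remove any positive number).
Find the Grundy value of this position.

12

Pile A is a plain Nim pile of size 1, so its Grundy value is 1.
Pile B is a plain Nim pile of size 5, so its Grundy value is 5.
Build the Grundy sequence for pile C with g(k) = mex{g(k−s) : s ∈ {2, 3, 4}, s ≤ k}:
k:     0  1  2  3  4  5  6  7  8  9 10 11 12
g(k):  0  0  1  1  2  2  0  0  1  1  2  2  0
So g(12) = 0.
Pile D is a plain Nim pile of size 8, so its Grundy value is 8.
The value of a disjunctive sum is the nim-sum of the parts.
Combined value = 1 XOR 5 XOR 0 XOR 8 = 12.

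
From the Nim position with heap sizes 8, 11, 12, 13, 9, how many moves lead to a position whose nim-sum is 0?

5

Nim-sum: 8 XOR 11 XOR 12 XOR 13 XOR 9 = 11.
The overall nim-sum is X = 11. A heap of size p has a winning move iff p XOR X < p (reduce it to p XOR X).
  8: 8 XOR 11 = 3 < 8 — winning move (to 3).
  11: 11 XOR 11 = 0 < 11 — winning move (to 0).
  12: 12 XOR 11 = 7 < 12 — winning move (to 7).
  13: 13 XOR 11 = 6 < 13 — winning move (to 6).
  9: 9 XOR 11 = 2 < 9 — winning move (to 2).
That gives 5 winning moves.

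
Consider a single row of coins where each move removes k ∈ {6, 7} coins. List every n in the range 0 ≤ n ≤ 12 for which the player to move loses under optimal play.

0, 1, 2, 3, 4, 5

Build the Grundy sequence with g(k) = mex{g(k−s) : s ∈ {6, 7}, s ≤ k}:
k:     0  1  2  3  4  5  6  7  8  9 10 11 12
g(k):  0  0  0  0  0  0  1  1  1  1  1  1  2
The P-positions (g = 0) in 0..12 are 0, 1, 2, 3, 4, 5.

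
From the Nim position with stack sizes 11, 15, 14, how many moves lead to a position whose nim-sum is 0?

Bitwise XOR of the heap sizes:
  1011  (11)
  1111  (15)
  1110  (14)
  ----
  1010  (10)
The overall nim-sum is X = 10. A stack of size p has a winning move iff p XOR X < p (reduce it to p XOR X).
  11: 11 XOR 10 = 1 < 11 — winning move (to 1).
  15: 15 XOR 10 = 5 < 15 — winning move (to 5).
  14: 14 XOR 10 = 4 < 14 — winning move (to 4).
That gives 3 winning moves.

3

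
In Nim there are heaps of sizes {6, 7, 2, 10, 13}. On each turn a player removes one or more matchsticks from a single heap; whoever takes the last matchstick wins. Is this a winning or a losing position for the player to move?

In binary:
  0110  (6)
  0111  (7)
  0010  (2)
  1010  (10)
  1101  (13)
  ----
  0100  (4)
The nim-sum is 4 ≠ 0, so this is an N-position: the player to move can win.

Winning position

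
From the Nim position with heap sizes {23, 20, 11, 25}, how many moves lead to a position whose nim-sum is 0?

Bitwise XOR of the heap sizes:
  10111  (23)
  10100  (20)
  01011  (11)
  11001  (25)
  -----
  10001  (17)
The overall nim-sum is X = 17. A heap of size p has a winning move iff p XOR X < p (reduce it to p XOR X).
  23: 23 XOR 17 = 6 < 23 — winning move (to 6).
  20: 20 XOR 17 = 5 < 20 — winning move (to 5).
  11: 11 XOR 17 = 26 ≥ 11 — no move.
  25: 25 XOR 17 = 8 < 25 — winning move (to 8).
That gives 3 winning moves.

3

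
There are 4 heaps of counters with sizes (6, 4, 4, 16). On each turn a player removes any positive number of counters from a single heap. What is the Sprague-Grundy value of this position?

Bitwise XOR of the heap sizes:
  00110  (6)
  00100  (4)
  00100  (4)
  10000  (16)
  -----
  10110  (22)

22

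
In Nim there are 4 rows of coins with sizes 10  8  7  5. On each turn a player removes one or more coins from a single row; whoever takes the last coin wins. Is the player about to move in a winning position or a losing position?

Losing position

Write each in binary and XOR column by column:
  1010  (10)
  1000  (8)
  0111  (7)
  0101  (5)
  ----
  0000  (0)
The nim-sum is 0, so this is a P-position: the player to move is in a losing position under optimal play.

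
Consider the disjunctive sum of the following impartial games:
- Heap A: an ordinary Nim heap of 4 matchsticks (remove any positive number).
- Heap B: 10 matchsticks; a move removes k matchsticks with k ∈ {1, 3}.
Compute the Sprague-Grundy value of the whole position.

4

Heap A is a plain Nim heap of size 4, so its Grundy value is 4.
Grundy values for heap B (subtraction set {1, 3}):
g(0) = mex{} = 0
g(1) = mex{0} = 1
g(2) = mex{1} = 0
g(3) = mex{0} = 1
g(4) = mex{1} = 0
g(5) = mex{0} = 1
g(6) = mex{1} = 0
g(7) = mex{0} = 1
g(8) = mex{1} = 0
g(9) = mex{0} = 1
g(10) = mex{1} = 0
So g(10) = 0.
By the Sprague-Grundy theorem, the Grundy value of a sum of independent games is the XOR of the component values.
Combined value = 4 ⊕ 0 = 4.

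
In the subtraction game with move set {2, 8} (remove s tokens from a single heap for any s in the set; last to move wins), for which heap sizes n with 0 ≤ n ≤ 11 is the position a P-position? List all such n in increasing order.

0, 1, 4, 5, 10, 11

Build the Grundy sequence with g(k) = mex{g(k−s) : s ∈ {2, 8}, s ≤ k}:
k:     0  1  2  3  4  5  6  7  8  9 10 11
g(k):  0  0  1  1  0  0  1  1  2  2  0  0
The P-positions (g = 0) in 0..11 are 0, 1, 4, 5, 10, 11.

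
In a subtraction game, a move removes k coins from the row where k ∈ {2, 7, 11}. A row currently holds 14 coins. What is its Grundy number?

0

Grundy values for subtraction set {2, 7, 11}:
g(0) = mex{} = 0
g(1) = mex{} = 0
g(2) = mex{0} = 1
g(3) = mex{0} = 1
g(4) = mex{1} = 0
g(5) = mex{1} = 0
g(6) = mex{0} = 1
g(7) = mex{0} = 1
g(8) = mex{0,1} = 2
g(9) = mex{1} = 0
g(10) = mex{1,2} = 0
g(11) = mex{0} = 1
g(12) = mex{0} = 1
g(13) = mex{1} = 0
g(14) = mex{1} = 0
So g(14) = 0.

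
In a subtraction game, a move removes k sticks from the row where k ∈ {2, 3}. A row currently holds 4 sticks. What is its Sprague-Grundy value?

2

Compute g(0), g(1), … for moves {2, 3}:
k:     0  1  2  3  4
g(k):  0  0  1  1  2
So g(4) = 2.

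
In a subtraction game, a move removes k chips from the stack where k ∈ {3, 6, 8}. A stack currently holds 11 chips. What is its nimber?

0

Build the Grundy sequence with g(k) = mex{g(k−s) : s ∈ {3, 6, 8}, s ≤ k}:
k:     0  1  2  3  4  5  6  7  8  9 10 11
g(k):  0  0  0  1  1  1  2  2  2  3  3  0
So g(11) = 0.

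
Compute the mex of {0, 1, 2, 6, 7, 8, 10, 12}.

3

The values 0, 1, 2 are all present; 3 is the first non-negative integer missing from the set.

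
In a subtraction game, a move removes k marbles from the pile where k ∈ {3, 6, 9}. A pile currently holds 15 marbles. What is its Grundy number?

1

Build the Grundy sequence with g(k) = mex{g(k−s) : s ∈ {3, 6, 9}, s ≤ k}:
k:     0  1  2  3  4  5  6  7  8  9 10 11 12 13 14 15
g(k):  0  0  0  1  1  1  2  2  2  3  3  3  0  0  0  1
So g(15) = 1.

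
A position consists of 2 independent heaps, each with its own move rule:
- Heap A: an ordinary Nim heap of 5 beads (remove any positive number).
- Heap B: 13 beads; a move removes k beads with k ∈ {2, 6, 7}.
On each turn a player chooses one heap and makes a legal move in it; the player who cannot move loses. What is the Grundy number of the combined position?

5

Heap A is a plain Nim heap of size 5, so its Grundy value is 5.
For heap B, compute g(0), g(1), … with moves {2, 6, 7}:
g(0) = mex{} = 0
g(1) = mex{} = 0
g(2) = mex{0} = 1
g(3) = mex{0} = 1
g(4) = mex{1} = 0
g(5) = mex{1} = 0
g(6) = mex{0} = 1
g(7) = mex{0} = 1
g(8) = mex{0,1} = 2
g(9) = mex{1} = 0
g(10) = mex{0,1,2} = 3
g(11) = mex{0} = 1
g(12) = mex{0,1,3} = 2
g(13) = mex{1} = 0
So g(13) = 0.
By the Sprague-Grundy theorem, the Grundy value of a sum of independent games is the XOR of the component values.
Combined value = 5 ⊕ 0 = 5.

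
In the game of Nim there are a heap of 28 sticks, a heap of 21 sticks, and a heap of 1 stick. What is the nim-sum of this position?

8

Nim-sum: 28 ^ 21 ^ 1 = 8.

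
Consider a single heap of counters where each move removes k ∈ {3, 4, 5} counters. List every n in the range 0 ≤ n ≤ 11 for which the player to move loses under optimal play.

0, 1, 2, 8, 9, 10

Compute g(0), g(1), … for moves {3, 4, 5}:
k:     0  1  2  3  4  5  6  7  8  9 10 11
g(k):  0  0  0  1  1  1  2  2  0  0  0  1
The P-positions (g = 0) in 0..11 are 0, 1, 2, 8, 9, 10.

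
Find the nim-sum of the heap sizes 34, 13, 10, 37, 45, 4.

Compute the nim-sum pairwise:
34 ^ 13 = 47
47 ^ 10 = 37
37 ^ 37 = 0
0 ^ 45 = 45
45 ^ 4 = 41

41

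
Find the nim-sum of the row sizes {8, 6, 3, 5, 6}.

14

In binary:
  1000  (8)
  0110  (6)
  0011  (3)
  0101  (5)
  0110  (6)
  ----
  1110  (14)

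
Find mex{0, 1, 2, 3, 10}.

The values 0, 1, 2, 3 are all present; 4 is the first non-negative integer missing from the set.

4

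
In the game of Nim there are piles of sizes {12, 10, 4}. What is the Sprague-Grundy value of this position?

2

Nim-sum: 12 XOR 10 XOR 4 = 2.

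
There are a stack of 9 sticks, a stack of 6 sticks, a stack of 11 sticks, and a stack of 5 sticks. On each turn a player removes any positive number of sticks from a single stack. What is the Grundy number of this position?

1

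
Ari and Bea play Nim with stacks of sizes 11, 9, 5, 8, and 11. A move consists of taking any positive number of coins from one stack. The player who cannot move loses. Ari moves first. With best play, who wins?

Nim-sum: 11 XOR 9 XOR 5 XOR 8 XOR 11 = 4.
The nim-sum is 4 ≠ 0, so this is an N-position: the player to move can win; Ari has a winning move.

Ari wins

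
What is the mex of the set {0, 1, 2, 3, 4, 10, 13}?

5

The values 0, 1, 2, 3, 4 are all present; 5 is the first non-negative integer missing from the set.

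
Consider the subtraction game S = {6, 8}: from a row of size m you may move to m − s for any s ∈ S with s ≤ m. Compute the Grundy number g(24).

1

Grundy values for subtraction set {6, 8}:
k:     0  1  2  3  4  5  6  7  8  9 10 11 12 13 14 15 16 17 18 19 20 21 22 23 24
g(k):  0  0  0  0  0  0  1  1  1  1  1  1  2  2  0  0  0  0  0  0  1  1  1  1  1
So g(24) = 1.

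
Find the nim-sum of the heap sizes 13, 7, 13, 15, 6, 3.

13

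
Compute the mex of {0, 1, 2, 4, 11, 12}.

The values 0, 1, 2 are all present; 3 is the first non-negative integer missing from the set.

3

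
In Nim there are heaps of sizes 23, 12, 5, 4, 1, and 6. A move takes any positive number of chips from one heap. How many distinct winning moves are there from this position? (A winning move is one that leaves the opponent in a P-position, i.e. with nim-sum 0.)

In binary:
  10111  (23)
  01100  (12)
  00101  (5)
  00100  (4)
  00001  (1)
  00110  (6)
  -----
  11101  (29)
The overall nim-sum is X = 29. A heap of size p has a winning move iff p XOR X < p (reduce it to p XOR X).
  23: 23 XOR 29 = 10 < 23 — winning move (to 10).
  12: 12 XOR 29 = 17 ≥ 12 — no move.
  5: 5 XOR 29 = 24 ≥ 5 — no move.
  4: 4 XOR 29 = 25 ≥ 4 — no move.
  1: 1 XOR 29 = 28 ≥ 1 — no move.
  6: 6 XOR 29 = 27 ≥ 6 — no move.
That gives 1 winning move.

1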